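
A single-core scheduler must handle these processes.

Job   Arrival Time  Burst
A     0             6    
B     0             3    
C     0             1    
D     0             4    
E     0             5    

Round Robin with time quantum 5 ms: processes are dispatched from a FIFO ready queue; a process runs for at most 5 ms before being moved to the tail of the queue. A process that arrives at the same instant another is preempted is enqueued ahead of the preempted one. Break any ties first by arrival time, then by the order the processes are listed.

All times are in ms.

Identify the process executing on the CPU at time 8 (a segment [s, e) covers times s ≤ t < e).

Timeline: | A 0-5 | B 5-8 | C 8-9 | D 9-13 | E 13-18 | A 18-19 |
Completion: A=19  B=8  C=9  D=13  E=18

C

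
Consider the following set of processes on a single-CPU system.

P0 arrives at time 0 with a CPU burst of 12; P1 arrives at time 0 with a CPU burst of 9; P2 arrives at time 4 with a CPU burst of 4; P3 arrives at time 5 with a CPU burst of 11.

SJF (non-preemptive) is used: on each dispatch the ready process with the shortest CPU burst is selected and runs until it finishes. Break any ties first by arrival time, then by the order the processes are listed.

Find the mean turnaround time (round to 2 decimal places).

Gantt: | P1 0-9 | P2 9-13 | P3 13-24 | P0 24-36 |
Completion: P0=36  P1=9  P2=13  P3=24
Turnaround (C−A): P0=36  P1=9  P2=9  P3=19
Turnaround times: P0=36, P1=9, P2=9, P3=19
Average turnaround = (36+9+9+19) / 4 = 73/4 = 18.25

18.25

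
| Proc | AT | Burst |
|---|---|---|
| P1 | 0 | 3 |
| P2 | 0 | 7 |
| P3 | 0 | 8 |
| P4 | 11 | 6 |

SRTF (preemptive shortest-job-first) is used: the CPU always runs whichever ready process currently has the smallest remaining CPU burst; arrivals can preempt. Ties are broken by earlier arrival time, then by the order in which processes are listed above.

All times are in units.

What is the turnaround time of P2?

Gantt: | P1 0-3 | P2 3-10 | P3 10-11 | P4 11-17 | P3 17-24 |
Completion: P1=3  P2=10  P3=24  P4=17
Turnaround(P2) = completion − arrival = 10 − 0 = 10

10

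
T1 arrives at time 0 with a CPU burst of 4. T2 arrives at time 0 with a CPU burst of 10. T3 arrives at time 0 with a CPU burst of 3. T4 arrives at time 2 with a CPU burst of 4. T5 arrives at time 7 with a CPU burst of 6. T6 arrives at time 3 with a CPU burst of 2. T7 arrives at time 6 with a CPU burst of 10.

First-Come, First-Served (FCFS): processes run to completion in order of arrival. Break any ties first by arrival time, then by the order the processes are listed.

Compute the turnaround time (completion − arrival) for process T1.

4

Timeline: | T1 0-4 | T2 4-14 | T3 14-17 | T4 17-21 | T6 21-23 | T7 23-33 | T5 33-39 |
Completion: T1=4  T2=14  T3=17  T4=21  T5=39  T6=23  T7=33
Turnaround(T1) = completion − arrival = 4 − 0 = 4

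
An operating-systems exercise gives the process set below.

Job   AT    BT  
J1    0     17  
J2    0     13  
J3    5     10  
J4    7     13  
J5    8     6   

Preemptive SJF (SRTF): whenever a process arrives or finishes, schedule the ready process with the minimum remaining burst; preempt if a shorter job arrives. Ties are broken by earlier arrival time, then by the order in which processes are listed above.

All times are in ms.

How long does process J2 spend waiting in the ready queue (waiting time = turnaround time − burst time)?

Schedule: | J2 0-13 | J5 13-19 | J3 19-29 | J4 29-42 | J1 42-59 |
Completion: J1=59  J2=13  J3=29  J4=42  J5=19
Turnaround (C−A): J1=59  J2=13  J3=24  J4=35  J5=11
Waiting(J2) = turnaround − burst = 13 − 13 = 0

0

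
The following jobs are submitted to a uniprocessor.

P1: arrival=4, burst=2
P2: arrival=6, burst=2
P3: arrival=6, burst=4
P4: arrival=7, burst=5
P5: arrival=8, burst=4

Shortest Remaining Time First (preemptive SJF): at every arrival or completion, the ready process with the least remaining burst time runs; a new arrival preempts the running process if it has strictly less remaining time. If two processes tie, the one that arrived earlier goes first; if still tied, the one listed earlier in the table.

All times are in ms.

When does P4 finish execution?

21

Timeline: | idle 0-4 | P1 4-6 | P2 6-8 | P3 8-12 | P5 12-16 | P4 16-21 |
Completion: P1=6  P2=8  P3=12  P4=21  P5=16
Turnaround (C−A): P1=2  P2=2  P3=6  P4=14  P5=8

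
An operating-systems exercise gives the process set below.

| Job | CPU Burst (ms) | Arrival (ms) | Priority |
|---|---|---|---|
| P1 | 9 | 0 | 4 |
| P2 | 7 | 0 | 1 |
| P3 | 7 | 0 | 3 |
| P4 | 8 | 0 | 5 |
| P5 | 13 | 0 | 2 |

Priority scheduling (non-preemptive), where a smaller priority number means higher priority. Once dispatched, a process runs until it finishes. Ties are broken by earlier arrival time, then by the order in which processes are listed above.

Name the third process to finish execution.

Gantt: | P2 0-7 | P5 7-20 | P3 20-27 | P1 27-36 | P4 36-44 |
Completion: P1=36  P2=7  P3=27  P4=44  P5=20
Turnaround (C−A): P1=36  P2=7  P3=27  P4=44  P5=20
Finish order: P2 → P5 → P3 → P1 → P4

P3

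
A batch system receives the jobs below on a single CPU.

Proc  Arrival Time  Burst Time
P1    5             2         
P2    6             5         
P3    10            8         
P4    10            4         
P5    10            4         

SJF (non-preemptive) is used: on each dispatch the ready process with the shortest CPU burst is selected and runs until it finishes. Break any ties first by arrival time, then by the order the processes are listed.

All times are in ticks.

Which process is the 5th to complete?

P3

Timeline: | idle 0-5 | P1 5-7 | P2 7-12 | P4 12-16 | P5 16-20 | P3 20-28 |
Completion: P1=7  P2=12  P3=28  P4=16  P5=20
Finish order: P1 → P2 → P4 → P5 → P3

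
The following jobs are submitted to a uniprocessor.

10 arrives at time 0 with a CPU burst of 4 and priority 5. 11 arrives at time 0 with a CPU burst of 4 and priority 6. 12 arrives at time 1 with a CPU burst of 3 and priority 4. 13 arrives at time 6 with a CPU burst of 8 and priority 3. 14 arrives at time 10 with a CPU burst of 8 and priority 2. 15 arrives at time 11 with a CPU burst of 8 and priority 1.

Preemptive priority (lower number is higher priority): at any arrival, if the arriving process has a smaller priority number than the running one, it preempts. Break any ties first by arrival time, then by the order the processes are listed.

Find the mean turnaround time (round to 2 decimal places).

19.50

Gantt: | 10 0-1 | 12 1-4 | 10 4-6 | 13 6-10 | 14 10-11 | 15 11-19 | 14 19-26 | 13 26-30 | 10 30-31 | 11 31-35 |
Completion: 10=31  11=35  12=4  13=30  14=26  15=19
Turnaround (C−A): 10=31  11=35  12=3  13=24  14=16  15=8
Turnaround times: 10=31, 11=35, 12=3, 13=24, 14=16, 15=8
Average turnaround = (31+35+3+24+16+8) / 6 = 117/6 = 19.50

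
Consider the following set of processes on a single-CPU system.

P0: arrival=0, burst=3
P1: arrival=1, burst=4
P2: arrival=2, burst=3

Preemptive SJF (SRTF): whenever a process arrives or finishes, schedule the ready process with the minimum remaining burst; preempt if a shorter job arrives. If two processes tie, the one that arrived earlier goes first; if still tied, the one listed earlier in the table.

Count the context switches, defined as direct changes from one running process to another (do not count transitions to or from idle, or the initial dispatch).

2

Gantt: | P0 0-3 | P2 3-6 | P1 6-10 |
Completion: P0=3  P1=10  P2=6
Turnaround (C−A): P0=3  P1=9  P2=4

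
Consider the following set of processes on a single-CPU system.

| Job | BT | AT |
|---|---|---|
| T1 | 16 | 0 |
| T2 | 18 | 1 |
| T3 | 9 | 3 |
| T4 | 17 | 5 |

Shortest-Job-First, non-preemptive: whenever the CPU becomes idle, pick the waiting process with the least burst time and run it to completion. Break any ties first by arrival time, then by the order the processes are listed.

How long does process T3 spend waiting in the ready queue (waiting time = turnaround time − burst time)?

Timeline: | T1 0-16 | T3 16-25 | T4 25-42 | T2 42-60 |
Completion: T1=16  T2=60  T3=25  T4=42
Waiting(T3) = turnaround − burst = 22 − 9 = 13

13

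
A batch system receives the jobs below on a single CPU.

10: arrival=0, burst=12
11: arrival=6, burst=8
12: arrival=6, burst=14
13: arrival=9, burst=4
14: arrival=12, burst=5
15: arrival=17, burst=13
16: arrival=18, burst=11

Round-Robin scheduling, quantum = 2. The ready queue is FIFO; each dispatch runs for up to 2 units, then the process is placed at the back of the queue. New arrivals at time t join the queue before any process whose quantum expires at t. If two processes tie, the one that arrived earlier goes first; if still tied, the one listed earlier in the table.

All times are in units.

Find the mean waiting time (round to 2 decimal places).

29.43

Timeline: | 10 0-6 | 11 6-8 | 12 8-10 | 10 10-12 | 11 12-14 | 13 14-16 | 12 16-18 | 14 18-20 | 10 20-22 | 11 22-24 | 13 24-26 | 15 26-28 | 16 28-30 | 12 30-32 | 14 32-34 | 10 34-36 | 11 36-38 | 15 38-40 | 16 40-42 | 12 42-44 | 14 44-45 | 15 45-47 | 16 47-49 | 12 49-51 | 15 51-53 | 16 53-55 | 12 55-57 | 15 57-59 | 16 59-61 | 12 61-63 | 15 63-65 | 16 65-66 | 15 66-67 |
Completion: 10=36  11=38  12=63  13=26  14=45  15=67  16=66
Turnaround (C−A): 10=36  11=32  12=57  13=17  14=33  15=50  16=48
Waiting times: 10=24, 11=24, 12=43, 13=13, 14=28, 15=37, 16=37
Average waiting = (24+24+43+13+28+37+37) / 7 = 206/7 = 29.43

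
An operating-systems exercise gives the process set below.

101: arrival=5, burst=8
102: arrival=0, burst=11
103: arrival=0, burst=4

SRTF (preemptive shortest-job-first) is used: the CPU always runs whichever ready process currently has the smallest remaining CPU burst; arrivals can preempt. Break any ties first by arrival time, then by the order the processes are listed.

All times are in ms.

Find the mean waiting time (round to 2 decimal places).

Gantt: | 103 0-4 | 102 4-5 | 101 5-13 | 102 13-23 |
Completion: 101=13  102=23  103=4
Waiting times: 101=0, 102=12, 103=0
Average waiting = (0+12+0) / 3 = 12/3 = 4.00

4.00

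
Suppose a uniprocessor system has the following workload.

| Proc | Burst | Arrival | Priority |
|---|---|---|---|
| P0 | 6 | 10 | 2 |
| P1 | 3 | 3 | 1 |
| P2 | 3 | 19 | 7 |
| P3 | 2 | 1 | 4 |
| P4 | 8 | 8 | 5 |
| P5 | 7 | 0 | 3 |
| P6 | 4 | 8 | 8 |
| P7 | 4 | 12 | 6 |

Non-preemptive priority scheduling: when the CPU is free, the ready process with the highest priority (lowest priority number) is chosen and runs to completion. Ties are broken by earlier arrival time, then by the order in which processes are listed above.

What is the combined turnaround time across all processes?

116

Gantt: | P5 0-7 | P1 7-10 | P0 10-16 | P3 16-18 | P4 18-26 | P7 26-30 | P2 30-33 | P6 33-37 |
Completion: P0=16  P1=10  P2=33  P3=18  P4=26  P5=7  P6=37  P7=30
Turnaround (C−A): P0=6  P1=7  P2=14  P3=17  P4=18  P5=7  P6=29  P7=18
Turnaround = completion − arrival: P0=6, P1=7, P2=14, P3=17, P4=18, P5=7, P6=29, P7=18
Total turnaround = 6 + 7 + 14 + 17 + 18 + 7 + 29 + 18 = 116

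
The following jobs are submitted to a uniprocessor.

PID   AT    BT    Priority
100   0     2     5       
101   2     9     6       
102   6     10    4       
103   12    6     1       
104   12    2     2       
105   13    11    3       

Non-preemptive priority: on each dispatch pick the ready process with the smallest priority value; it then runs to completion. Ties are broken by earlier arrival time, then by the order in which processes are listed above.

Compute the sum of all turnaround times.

Gantt: | 100 0-2 | 101 2-11 | 102 11-21 | 103 21-27 | 104 27-29 | 105 29-40 |
Completion: 100=2  101=11  102=21  103=27  104=29  105=40
Turnaround (C−A): 100=2  101=9  102=15  103=15  104=17  105=27
Turnaround = completion − arrival: 100=2, 101=9, 102=15, 103=15, 104=17, 105=27
Total turnaround = 2 + 9 + 15 + 15 + 17 + 27 = 85

85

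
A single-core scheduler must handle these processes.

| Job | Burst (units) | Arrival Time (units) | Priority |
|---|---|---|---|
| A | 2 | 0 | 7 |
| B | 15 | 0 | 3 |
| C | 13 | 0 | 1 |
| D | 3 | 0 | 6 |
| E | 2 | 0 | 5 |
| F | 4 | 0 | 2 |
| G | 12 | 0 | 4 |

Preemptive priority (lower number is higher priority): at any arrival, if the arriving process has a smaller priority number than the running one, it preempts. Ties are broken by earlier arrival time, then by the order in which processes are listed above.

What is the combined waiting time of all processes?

201

Timeline: | C 0-13 | F 13-17 | B 17-32 | G 32-44 | E 44-46 | D 46-49 | A 49-51 |
Completion: A=51  B=32  C=13  D=49  E=46  F=17  G=44
Waiting = turnaround − burst: A=49, B=17, C=0, D=46, E=44, F=13, G=32
Total waiting = 49 + 17 + 0 + 46 + 44 + 13 + 32 = 201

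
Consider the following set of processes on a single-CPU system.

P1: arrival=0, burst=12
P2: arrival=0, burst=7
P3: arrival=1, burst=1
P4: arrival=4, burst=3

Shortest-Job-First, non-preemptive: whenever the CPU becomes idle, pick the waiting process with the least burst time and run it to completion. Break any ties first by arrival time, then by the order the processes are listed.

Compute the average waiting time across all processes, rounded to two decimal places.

5.25

Gantt: | P2 0-7 | P3 7-8 | P4 8-11 | P1 11-23 |
Completion: P1=23  P2=7  P3=8  P4=11
Waiting times: P1=11, P2=0, P3=6, P4=4
Average waiting = (11+0+6+4) / 4 = 21/4 = 5.25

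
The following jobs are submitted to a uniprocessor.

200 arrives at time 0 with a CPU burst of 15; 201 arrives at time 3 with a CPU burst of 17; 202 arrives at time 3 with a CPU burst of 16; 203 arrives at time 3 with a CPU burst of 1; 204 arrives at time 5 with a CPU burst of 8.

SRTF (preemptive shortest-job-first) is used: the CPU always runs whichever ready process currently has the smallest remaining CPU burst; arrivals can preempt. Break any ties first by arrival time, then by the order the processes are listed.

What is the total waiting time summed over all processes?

Timeline: | 200 0-3 | 203 3-4 | 200 4-5 | 204 5-13 | 200 13-24 | 202 24-40 | 201 40-57 |
Completion: 200=24  201=57  202=40  203=4  204=13
Turnaround (C−A): 200=24  201=54  202=37  203=1  204=8
Waiting = turnaround − burst: 200=9, 201=37, 202=21, 203=0, 204=0
Total waiting = 9 + 37 + 21 + 0 + 0 = 67

67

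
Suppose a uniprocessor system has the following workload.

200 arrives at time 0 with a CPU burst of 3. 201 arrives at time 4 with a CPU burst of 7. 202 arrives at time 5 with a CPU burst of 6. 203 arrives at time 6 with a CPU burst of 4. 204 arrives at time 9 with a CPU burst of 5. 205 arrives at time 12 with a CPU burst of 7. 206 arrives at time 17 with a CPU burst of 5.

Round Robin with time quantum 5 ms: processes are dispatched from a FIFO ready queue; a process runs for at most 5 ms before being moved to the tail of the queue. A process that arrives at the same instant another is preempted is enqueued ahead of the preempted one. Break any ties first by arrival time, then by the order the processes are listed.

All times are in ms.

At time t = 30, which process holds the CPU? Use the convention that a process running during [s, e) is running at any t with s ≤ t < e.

202

Gantt: | 200 0-3 | idle 3-4 | 201 4-9 | 202 9-14 | 203 14-18 | 204 18-23 | 201 23-25 | 205 25-30 | 202 30-31 | 206 31-36 | 205 36-38 |
Completion: 200=3  201=25  202=31  203=18  204=23  205=38  206=36
Turnaround (C−A): 200=3  201=21  202=26  203=12  204=14  205=26  206=19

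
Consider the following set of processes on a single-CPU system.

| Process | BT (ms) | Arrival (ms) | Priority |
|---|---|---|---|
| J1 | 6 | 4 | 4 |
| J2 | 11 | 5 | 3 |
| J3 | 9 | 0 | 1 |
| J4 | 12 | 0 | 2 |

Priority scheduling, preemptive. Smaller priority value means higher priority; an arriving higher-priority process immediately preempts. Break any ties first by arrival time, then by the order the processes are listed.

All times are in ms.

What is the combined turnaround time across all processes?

91

Gantt: | J3 0-9 | J4 9-21 | J2 21-32 | J1 32-38 |
Completion: J1=38  J2=32  J3=9  J4=21
Turnaround = completion − arrival: J1=34, J2=27, J3=9, J4=21
Total turnaround = 34 + 27 + 9 + 21 = 91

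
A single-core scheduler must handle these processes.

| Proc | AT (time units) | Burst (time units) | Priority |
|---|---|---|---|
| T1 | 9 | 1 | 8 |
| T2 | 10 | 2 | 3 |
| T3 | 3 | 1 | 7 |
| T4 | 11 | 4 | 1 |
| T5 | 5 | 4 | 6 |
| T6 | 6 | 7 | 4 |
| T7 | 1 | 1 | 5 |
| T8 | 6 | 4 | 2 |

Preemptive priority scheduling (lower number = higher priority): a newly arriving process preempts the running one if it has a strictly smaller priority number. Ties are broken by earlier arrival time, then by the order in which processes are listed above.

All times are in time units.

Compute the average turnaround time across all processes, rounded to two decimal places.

Timeline: | idle 0-1 | T7 1-2 | idle 2-3 | T3 3-4 | idle 4-5 | T5 5-6 | T8 6-10 | T2 10-11 | T4 11-15 | T2 15-16 | T6 16-23 | T5 23-26 | T1 26-27 |
Completion: T1=27  T2=16  T3=4  T4=15  T5=26  T6=23  T7=2  T8=10
Turnaround times: T1=18, T2=6, T3=1, T4=4, T5=21, T6=17, T7=1, T8=4
Average turnaround = (18+6+1+4+21+17+1+4) / 8 = 72/8 = 9.00

9.00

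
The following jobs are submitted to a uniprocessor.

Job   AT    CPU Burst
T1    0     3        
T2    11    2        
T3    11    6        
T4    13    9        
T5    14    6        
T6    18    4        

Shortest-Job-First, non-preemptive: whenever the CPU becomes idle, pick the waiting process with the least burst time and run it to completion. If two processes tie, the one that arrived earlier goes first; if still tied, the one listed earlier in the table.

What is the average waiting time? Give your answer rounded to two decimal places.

Timeline: | T1 0-3 | idle 3-11 | T2 11-13 | T3 13-19 | T6 19-23 | T5 23-29 | T4 29-38 |
Completion: T1=3  T2=13  T3=19  T4=38  T5=29  T6=23
Turnaround (C−A): T1=3  T2=2  T3=8  T4=25  T5=15  T6=5
Waiting times: T1=0, T2=0, T3=2, T4=16, T5=9, T6=1
Average waiting = (0+0+2+16+9+1) / 6 = 28/6 = 4.67

4.67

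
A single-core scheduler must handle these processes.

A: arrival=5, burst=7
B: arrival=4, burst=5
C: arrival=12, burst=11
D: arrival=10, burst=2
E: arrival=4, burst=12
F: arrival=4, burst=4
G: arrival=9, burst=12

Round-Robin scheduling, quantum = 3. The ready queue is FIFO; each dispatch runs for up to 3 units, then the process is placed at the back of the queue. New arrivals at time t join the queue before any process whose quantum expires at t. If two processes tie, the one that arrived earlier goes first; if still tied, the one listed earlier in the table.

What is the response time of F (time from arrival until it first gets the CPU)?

6

Timeline: | idle 0-4 | B 4-7 | E 7-10 | F 10-13 | A 13-16 | B 16-18 | G 18-21 | D 21-23 | E 23-26 | C 26-29 | F 29-30 | A 30-33 | G 33-36 | E 36-39 | C 39-42 | A 42-43 | G 43-46 | E 46-49 | C 49-52 | G 52-55 | C 55-57 |
Completion: A=43  B=18  C=57  D=23  E=49  F=30  G=55
Response(F) = first start − arrival = 10 − 4 = 6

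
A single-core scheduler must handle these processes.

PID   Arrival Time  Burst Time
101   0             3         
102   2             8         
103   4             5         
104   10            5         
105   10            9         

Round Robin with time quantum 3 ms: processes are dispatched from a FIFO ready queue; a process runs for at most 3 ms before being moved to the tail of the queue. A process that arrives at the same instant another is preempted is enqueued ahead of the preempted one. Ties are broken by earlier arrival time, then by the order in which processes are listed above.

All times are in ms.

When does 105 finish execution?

Timeline: | 101 0-3 | 102 3-6 | 103 6-9 | 102 9-12 | 103 12-14 | 104 14-17 | 105 17-20 | 102 20-22 | 104 22-24 | 105 24-30 |
Completion: 101=3  102=22  103=14  104=24  105=30

30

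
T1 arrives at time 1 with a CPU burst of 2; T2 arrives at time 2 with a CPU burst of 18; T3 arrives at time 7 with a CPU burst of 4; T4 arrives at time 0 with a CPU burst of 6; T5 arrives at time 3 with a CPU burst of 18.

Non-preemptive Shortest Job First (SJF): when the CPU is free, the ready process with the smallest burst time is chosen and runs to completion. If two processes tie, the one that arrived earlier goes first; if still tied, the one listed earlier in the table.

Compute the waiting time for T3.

Gantt: | T4 0-6 | T1 6-8 | T3 8-12 | T2 12-30 | T5 30-48 |
Completion: T1=8  T2=30  T3=12  T4=6  T5=48
Turnaround (C−A): T1=7  T2=28  T3=5  T4=6  T5=45
Waiting(T3) = turnaround − burst = 5 − 4 = 1

1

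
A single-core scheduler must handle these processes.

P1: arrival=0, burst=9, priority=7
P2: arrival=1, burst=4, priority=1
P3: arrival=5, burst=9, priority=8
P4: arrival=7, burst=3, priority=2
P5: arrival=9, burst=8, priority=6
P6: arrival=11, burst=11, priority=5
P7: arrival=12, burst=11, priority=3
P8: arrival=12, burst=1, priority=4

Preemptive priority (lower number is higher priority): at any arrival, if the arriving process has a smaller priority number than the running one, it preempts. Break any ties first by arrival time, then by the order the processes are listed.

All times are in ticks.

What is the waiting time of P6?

12

Timeline: | P1 0-1 | P2 1-5 | P1 5-7 | P4 7-10 | P5 10-11 | P6 11-12 | P7 12-23 | P8 23-24 | P6 24-34 | P5 34-41 | P1 41-47 | P3 47-56 |
Completion: P1=47  P2=5  P3=56  P4=10  P5=41  P6=34  P7=23  P8=24
Turnaround (C−A): P1=47  P2=4  P3=51  P4=3  P5=32  P6=23  P7=11  P8=12
Waiting(P6) = turnaround − burst = 23 − 11 = 12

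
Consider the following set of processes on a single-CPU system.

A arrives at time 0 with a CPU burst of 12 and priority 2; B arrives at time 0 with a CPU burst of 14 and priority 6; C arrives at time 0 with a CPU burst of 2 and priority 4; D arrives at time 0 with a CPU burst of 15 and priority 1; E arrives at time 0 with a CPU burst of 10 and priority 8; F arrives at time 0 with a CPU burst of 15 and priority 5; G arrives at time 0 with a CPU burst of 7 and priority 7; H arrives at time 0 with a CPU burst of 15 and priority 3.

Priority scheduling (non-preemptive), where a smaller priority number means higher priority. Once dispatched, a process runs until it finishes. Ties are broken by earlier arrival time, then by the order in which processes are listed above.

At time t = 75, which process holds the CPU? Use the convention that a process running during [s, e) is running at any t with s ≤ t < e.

Timeline: | D 0-15 | A 15-27 | H 27-42 | C 42-44 | F 44-59 | B 59-73 | G 73-80 | E 80-90 |
Completion: A=27  B=73  C=44  D=15  E=90  F=59  G=80  H=42
Turnaround (C−A): A=27  B=73  C=44  D=15  E=90  F=59  G=80  H=42

G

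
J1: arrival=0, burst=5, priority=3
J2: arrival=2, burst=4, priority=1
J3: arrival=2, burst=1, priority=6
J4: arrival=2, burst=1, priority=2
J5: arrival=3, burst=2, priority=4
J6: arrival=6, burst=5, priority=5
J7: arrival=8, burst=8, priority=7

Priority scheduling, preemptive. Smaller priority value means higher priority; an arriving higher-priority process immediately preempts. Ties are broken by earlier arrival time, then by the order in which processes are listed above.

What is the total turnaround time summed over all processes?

Timeline: | J1 0-2 | J2 2-6 | J4 6-7 | J1 7-10 | J5 10-12 | J6 12-17 | J3 17-18 | J7 18-26 |
Completion: J1=10  J2=6  J3=18  J4=7  J5=12  J6=17  J7=26
Turnaround (C−A): J1=10  J2=4  J3=16  J4=5  J5=9  J6=11  J7=18
Turnaround = completion − arrival: J1=10, J2=4, J3=16, J4=5, J5=9, J6=11, J7=18
Total turnaround = 10 + 4 + 16 + 5 + 9 + 11 + 18 = 73

73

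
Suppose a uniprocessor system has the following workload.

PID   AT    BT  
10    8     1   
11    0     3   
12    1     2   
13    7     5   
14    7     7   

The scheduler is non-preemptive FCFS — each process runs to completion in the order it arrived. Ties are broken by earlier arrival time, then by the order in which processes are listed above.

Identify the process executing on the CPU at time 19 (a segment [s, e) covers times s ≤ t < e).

10

Schedule: | 11 0-3 | 12 3-5 | idle 5-7 | 13 7-12 | 14 12-19 | 10 19-20 |
Completion: 10=20  11=3  12=5  13=12  14=19
Turnaround (C−A): 10=12  11=3  12=4  13=5  14=12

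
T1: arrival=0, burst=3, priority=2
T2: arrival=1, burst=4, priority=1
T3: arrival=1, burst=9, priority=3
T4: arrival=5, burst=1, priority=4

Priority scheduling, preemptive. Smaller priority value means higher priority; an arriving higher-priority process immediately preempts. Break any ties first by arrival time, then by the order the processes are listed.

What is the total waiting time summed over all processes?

Timeline: | T1 0-1 | T2 1-5 | T1 5-7 | T3 7-16 | T4 16-17 |
Completion: T1=7  T2=5  T3=16  T4=17
Turnaround (C−A): T1=7  T2=4  T3=15  T4=12
Waiting = turnaround − burst: T1=4, T2=0, T3=6, T4=11
Total waiting = 4 + 0 + 6 + 11 = 21

21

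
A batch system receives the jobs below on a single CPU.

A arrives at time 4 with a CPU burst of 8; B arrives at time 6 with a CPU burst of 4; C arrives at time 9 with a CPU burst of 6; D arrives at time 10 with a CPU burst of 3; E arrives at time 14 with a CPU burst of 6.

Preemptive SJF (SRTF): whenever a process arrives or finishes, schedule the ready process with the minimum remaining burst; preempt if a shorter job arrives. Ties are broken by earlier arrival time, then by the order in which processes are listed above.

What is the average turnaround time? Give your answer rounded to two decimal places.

Schedule: | idle 0-4 | A 4-6 | B 6-10 | D 10-13 | A 13-19 | C 19-25 | E 25-31 |
Completion: A=19  B=10  C=25  D=13  E=31
Turnaround times: A=15, B=4, C=16, D=3, E=17
Average turnaround = (15+4+16+3+17) / 5 = 55/5 = 11.00

11.00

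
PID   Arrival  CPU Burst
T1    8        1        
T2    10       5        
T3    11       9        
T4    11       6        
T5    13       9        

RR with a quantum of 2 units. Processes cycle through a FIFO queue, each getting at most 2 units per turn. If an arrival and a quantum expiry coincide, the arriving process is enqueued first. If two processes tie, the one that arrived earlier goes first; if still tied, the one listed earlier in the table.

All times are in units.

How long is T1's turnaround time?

1

Timeline: | idle 0-8 | T1 8-9 | idle 9-10 | T2 10-12 | T3 12-14 | T4 14-16 | T2 16-18 | T5 18-20 | T3 20-22 | T4 22-24 | T2 24-25 | T5 25-27 | T3 27-29 | T4 29-31 | T5 31-33 | T3 33-35 | T5 35-37 | T3 37-38 | T5 38-39 |
Completion: T1=9  T2=25  T3=38  T4=31  T5=39
Turnaround (C−A): T1=1  T2=15  T3=27  T4=20  T5=26
Turnaround(T1) = completion − arrival = 9 − 8 = 1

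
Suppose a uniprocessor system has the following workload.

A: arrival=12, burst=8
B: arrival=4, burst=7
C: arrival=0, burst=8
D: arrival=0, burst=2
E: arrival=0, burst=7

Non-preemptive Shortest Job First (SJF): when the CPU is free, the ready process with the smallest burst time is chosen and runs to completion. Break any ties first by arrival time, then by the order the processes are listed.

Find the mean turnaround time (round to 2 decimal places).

Timeline: | D 0-2 | E 2-9 | B 9-16 | C 16-24 | A 24-32 |
Completion: A=32  B=16  C=24  D=2  E=9
Turnaround times: A=20, B=12, C=24, D=2, E=9
Average turnaround = (20+12+24+2+9) / 5 = 67/5 = 13.40

13.40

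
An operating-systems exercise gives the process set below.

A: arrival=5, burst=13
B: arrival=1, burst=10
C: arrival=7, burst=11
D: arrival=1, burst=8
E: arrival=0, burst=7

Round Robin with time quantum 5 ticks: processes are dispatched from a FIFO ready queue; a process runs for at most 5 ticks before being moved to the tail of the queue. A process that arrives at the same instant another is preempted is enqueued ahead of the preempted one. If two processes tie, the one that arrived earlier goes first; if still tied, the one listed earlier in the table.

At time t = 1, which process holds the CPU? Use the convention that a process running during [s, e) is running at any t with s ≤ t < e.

Timeline: | E 0-5 | B 5-10 | D 10-15 | A 15-20 | E 20-22 | C 22-27 | B 27-32 | D 32-35 | A 35-40 | C 40-45 | A 45-48 | C 48-49 |
Completion: A=48  B=32  C=49  D=35  E=22
Turnaround (C−A): A=43  B=31  C=42  D=34  E=22

E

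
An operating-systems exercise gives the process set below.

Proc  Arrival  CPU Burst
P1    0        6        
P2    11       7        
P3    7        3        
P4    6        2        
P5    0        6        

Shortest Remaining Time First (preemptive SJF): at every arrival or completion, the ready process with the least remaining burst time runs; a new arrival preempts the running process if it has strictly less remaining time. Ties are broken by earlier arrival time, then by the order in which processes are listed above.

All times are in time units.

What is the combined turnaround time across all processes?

Gantt: | P1 0-6 | P4 6-8 | P3 8-11 | P5 11-17 | P2 17-24 |
Completion: P1=6  P2=24  P3=11  P4=8  P5=17
Turnaround (C−A): P1=6  P2=13  P3=4  P4=2  P5=17
Turnaround = completion − arrival: P1=6, P2=13, P3=4, P4=2, P5=17
Total turnaround = 6 + 13 + 4 + 2 + 17 = 42

42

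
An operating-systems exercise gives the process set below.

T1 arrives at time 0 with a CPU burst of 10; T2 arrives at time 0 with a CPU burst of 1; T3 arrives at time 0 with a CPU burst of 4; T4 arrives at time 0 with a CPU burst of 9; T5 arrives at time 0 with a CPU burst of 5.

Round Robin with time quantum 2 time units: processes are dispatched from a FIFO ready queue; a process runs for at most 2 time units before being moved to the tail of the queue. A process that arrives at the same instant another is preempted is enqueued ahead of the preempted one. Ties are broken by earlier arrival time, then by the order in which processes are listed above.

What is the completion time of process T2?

Gantt: | T1 0-2 | T2 2-3 | T3 3-5 | T4 5-7 | T5 7-9 | T1 9-11 | T3 11-13 | T4 13-15 | T5 15-17 | T1 17-19 | T4 19-21 | T5 21-22 | T1 22-24 | T4 24-26 | T1 26-28 | T4 28-29 |
Completion: T1=28  T2=3  T3=13  T4=29  T5=22
Turnaround (C−A): T1=28  T2=3  T3=13  T4=29  T5=22

3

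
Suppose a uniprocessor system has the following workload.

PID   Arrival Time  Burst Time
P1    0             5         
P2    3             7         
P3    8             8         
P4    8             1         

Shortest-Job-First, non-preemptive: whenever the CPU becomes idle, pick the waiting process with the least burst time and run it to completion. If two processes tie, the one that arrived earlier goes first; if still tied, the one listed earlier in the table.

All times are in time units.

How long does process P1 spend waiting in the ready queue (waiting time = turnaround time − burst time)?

0

Gantt: | P1 0-5 | P2 5-12 | P4 12-13 | P3 13-21 |
Completion: P1=5  P2=12  P3=21  P4=13
Waiting(P1) = turnaround − burst = 5 − 5 = 0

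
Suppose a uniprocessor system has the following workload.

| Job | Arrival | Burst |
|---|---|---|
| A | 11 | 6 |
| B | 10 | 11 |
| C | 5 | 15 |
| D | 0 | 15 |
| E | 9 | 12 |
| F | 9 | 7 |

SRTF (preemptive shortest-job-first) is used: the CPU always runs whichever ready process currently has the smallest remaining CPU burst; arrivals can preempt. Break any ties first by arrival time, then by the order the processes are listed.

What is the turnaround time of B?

Gantt: | D 0-15 | A 15-21 | F 21-28 | B 28-39 | E 39-51 | C 51-66 |
Completion: A=21  B=39  C=66  D=15  E=51  F=28
Turnaround (C−A): A=10  B=29  C=61  D=15  E=42  F=19
Turnaround(B) = completion − arrival = 39 − 10 = 29

29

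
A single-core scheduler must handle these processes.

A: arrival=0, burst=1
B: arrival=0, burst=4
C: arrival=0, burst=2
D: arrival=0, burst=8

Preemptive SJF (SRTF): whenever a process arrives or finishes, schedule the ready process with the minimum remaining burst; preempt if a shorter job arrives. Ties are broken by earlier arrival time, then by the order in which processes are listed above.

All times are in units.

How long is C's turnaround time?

Gantt: | A 0-1 | C 1-3 | B 3-7 | D 7-15 |
Completion: A=1  B=7  C=3  D=15
Turnaround(C) = completion − arrival = 3 − 0 = 3

3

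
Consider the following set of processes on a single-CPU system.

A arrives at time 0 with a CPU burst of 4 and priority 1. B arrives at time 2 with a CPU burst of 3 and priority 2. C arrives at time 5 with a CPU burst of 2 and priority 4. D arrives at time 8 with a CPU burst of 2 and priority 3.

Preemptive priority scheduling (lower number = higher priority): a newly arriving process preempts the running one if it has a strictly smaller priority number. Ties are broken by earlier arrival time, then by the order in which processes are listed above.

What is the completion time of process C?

11

Schedule: | A 0-4 | B 4-7 | C 7-8 | D 8-10 | C 10-11 |
Completion: A=4  B=7  C=11  D=10
Turnaround (C−A): A=4  B=5  C=6  D=2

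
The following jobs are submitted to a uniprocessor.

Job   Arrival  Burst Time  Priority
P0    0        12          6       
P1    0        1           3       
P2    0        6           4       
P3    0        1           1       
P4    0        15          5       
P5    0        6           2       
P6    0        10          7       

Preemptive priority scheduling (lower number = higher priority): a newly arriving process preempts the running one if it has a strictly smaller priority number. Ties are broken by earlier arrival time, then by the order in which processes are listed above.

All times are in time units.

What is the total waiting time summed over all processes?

100

Schedule: | P3 0-1 | P5 1-7 | P1 7-8 | P2 8-14 | P4 14-29 | P0 29-41 | P6 41-51 |
Completion: P0=41  P1=8  P2=14  P3=1  P4=29  P5=7  P6=51
Turnaround (C−A): P0=41  P1=8  P2=14  P3=1  P4=29  P5=7  P6=51
Waiting = turnaround − burst: P0=29, P1=7, P2=8, P3=0, P4=14, P5=1, P6=41
Total waiting = 29 + 7 + 8 + 0 + 14 + 1 + 41 = 100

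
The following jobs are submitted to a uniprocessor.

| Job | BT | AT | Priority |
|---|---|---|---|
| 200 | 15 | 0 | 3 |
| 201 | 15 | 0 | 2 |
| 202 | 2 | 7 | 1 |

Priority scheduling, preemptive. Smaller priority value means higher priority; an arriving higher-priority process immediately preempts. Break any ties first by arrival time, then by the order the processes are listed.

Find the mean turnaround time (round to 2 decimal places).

17.00

Schedule: | 201 0-7 | 202 7-9 | 201 9-17 | 200 17-32 |
Completion: 200=32  201=17  202=9
Turnaround times: 200=32, 201=17, 202=2
Average turnaround = (32+17+2) / 3 = 51/3 = 17.00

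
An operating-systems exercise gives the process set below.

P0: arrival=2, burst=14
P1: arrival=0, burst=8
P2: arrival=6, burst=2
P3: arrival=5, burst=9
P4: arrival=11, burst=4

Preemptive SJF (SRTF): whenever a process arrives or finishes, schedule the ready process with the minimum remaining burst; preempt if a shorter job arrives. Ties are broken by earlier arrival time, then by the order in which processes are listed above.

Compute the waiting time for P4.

0

Gantt: | P1 0-8 | P2 8-10 | P3 10-11 | P4 11-15 | P3 15-23 | P0 23-37 |
Completion: P0=37  P1=8  P2=10  P3=23  P4=15
Waiting(P4) = turnaround − burst = 4 − 4 = 0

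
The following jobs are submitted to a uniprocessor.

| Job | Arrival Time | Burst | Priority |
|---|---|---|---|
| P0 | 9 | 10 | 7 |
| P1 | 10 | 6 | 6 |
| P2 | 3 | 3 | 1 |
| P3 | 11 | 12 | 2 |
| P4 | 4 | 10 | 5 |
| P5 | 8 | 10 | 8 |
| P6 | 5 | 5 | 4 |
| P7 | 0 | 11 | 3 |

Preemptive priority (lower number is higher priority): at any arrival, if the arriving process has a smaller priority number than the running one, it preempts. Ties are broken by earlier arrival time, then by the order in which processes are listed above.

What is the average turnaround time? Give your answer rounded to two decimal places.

Gantt: | P7 0-3 | P2 3-6 | P7 6-11 | P3 11-23 | P7 23-26 | P6 26-31 | P4 31-41 | P1 41-47 | P0 47-57 | P5 57-67 |
Completion: P0=57  P1=47  P2=6  P3=23  P4=41  P5=67  P6=31  P7=26
Turnaround times: P0=48, P1=37, P2=3, P3=12, P4=37, P5=59, P6=26, P7=26
Average turnaround = (48+37+3+12+37+59+26+26) / 8 = 248/8 = 31.00

31.00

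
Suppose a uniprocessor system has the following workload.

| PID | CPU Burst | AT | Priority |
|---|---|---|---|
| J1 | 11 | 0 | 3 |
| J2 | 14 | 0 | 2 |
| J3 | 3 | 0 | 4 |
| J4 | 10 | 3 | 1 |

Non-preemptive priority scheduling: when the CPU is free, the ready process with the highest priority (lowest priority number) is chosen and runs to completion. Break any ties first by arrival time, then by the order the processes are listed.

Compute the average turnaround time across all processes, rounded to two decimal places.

Timeline: | J2 0-14 | J4 14-24 | J1 24-35 | J3 35-38 |
Completion: J1=35  J2=14  J3=38  J4=24
Turnaround times: J1=35, J2=14, J3=38, J4=21
Average turnaround = (35+14+38+21) / 4 = 108/4 = 27.00

27.00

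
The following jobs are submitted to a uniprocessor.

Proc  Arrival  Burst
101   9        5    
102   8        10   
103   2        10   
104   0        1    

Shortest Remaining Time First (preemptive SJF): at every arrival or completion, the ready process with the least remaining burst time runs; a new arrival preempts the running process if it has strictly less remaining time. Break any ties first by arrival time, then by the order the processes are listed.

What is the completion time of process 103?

12

Schedule: | 104 0-1 | idle 1-2 | 103 2-12 | 101 12-17 | 102 17-27 |
Completion: 101=17  102=27  103=12  104=1
Turnaround (C−A): 101=8  102=19  103=10  104=1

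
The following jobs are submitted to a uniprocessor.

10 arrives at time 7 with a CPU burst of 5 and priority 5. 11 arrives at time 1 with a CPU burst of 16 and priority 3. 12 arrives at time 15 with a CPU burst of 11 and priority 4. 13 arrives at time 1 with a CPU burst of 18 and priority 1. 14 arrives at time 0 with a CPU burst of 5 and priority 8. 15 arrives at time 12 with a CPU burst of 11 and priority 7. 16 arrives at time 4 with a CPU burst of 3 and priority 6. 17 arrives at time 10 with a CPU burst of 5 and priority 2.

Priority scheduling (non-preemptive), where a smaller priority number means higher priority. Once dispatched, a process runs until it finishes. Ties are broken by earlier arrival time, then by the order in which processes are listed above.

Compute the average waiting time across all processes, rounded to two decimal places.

Gantt: | 14 0-5 | 13 5-23 | 17 23-28 | 11 28-44 | 12 44-55 | 10 55-60 | 16 60-63 | 15 63-74 |
Completion: 10=60  11=44  12=55  13=23  14=5  15=74  16=63  17=28
Turnaround (C−A): 10=53  11=43  12=40  13=22  14=5  15=62  16=59  17=18
Waiting times: 10=48, 11=27, 12=29, 13=4, 14=0, 15=51, 16=56, 17=13
Average waiting = (48+27+29+4+0+51+56+13) / 8 = 228/8 = 28.50

28.50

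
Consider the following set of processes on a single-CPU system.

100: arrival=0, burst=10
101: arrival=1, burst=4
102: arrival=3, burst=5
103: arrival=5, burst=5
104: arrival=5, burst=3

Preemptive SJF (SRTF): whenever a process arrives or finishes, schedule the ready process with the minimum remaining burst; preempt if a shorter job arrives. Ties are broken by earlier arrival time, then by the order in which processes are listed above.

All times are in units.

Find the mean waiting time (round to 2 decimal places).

6.00

Gantt: | 100 0-1 | 101 1-5 | 104 5-8 | 102 8-13 | 103 13-18 | 100 18-27 |
Completion: 100=27  101=5  102=13  103=18  104=8
Waiting times: 100=17, 101=0, 102=5, 103=8, 104=0
Average waiting = (17+0+5+8+0) / 5 = 30/5 = 6.00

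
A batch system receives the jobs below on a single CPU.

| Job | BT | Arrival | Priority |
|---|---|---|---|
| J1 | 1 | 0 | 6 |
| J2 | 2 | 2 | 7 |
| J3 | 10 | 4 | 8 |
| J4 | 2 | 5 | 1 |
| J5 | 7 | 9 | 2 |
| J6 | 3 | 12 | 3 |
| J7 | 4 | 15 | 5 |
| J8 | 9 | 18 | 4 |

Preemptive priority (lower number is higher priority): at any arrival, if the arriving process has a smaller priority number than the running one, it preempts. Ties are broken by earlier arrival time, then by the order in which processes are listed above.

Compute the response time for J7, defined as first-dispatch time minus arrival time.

13

Schedule: | J1 0-1 | idle 1-2 | J2 2-4 | J3 4-5 | J4 5-7 | J3 7-9 | J5 9-16 | J6 16-19 | J8 19-28 | J7 28-32 | J3 32-39 |
Completion: J1=1  J2=4  J3=39  J4=7  J5=16  J6=19  J7=32  J8=28
Response(J7) = first start − arrival = 28 − 15 = 13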